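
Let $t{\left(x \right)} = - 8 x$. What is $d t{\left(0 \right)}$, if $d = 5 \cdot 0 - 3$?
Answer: $0$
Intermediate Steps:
$d = -3$ ($d = 0 - 3 = -3$)
$d t{\left(0 \right)} = - 3 \left(\left(-8\right) 0\right) = \left(-3\right) 0 = 0$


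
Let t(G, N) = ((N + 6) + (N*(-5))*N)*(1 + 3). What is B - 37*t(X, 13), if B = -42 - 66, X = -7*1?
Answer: 122140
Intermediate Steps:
X = -7
t(G, N) = 24 - 20*N² + 4*N (t(G, N) = ((6 + N) + (-5*N)*N)*4 = ((6 + N) - 5*N²)*4 = (6 + N - 5*N²)*4 = 24 - 20*N² + 4*N)
B = -108
B - 37*t(X, 13) = -108 - 37*(24 - 20*13² + 4*13) = -108 - 37*(24 - 20*169 + 52) = -108 - 37*(24 - 3380 + 52) = -108 - 37*(-3304) = -108 + 122248 = 122140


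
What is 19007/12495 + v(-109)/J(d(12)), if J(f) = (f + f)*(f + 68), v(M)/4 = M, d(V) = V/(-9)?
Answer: 3972079/999600 ≈ 3.9737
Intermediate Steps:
d(V) = -V/9 (d(V) = V*(-1/9) = -V/9)
v(M) = 4*M
J(f) = 2*f*(68 + f) (J(f) = (2*f)*(68 + f) = 2*f*(68 + f))
19007/12495 + v(-109)/J(d(12)) = 19007/12495 + (4*(-109))/((2*(-1/9*12)*(68 - 1/9*12))) = 19007*(1/12495) - 436*(-3/(8*(68 - 4/3))) = 19007/12495 - 436/(2*(-4/3)*(200/3)) = 19007/12495 - 436/(-1600/9) = 19007/12495 - 436*(-9/1600) = 19007/12495 + 981/400 = 3972079/999600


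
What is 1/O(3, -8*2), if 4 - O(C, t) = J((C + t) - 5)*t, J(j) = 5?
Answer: 1/84 ≈ 0.011905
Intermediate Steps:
O(C, t) = 4 - 5*t
1/O(3, -8*2) = 1/(4 - (-40)*2) = 1/(4 - 5*(-16)) = 1/(4 + 80) = 1/84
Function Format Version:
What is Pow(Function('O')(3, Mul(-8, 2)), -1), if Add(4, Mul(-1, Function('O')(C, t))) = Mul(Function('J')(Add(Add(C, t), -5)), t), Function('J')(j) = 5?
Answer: Rational(1, 84) ≈ 0.011905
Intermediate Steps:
Function('O')(C, t) = Add(4, Mul(-5, t)) (Function('O')(C, t) = Add(4, Mul(-1, Mul(5, t))) = Add(4, Mul(-5, t)))
Pow(Function('O')(3, Mul(-8, 2)), -1) = Pow(Add(4, Mul(-5, Mul(-8, 2))), -1) = Pow(Add(4, Mul(-5, -16)), -1) = Pow(Add(4, 80), -1) = Pow(84, -1) = Rational(1, 84)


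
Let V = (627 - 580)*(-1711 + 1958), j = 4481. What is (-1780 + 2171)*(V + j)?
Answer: 6291190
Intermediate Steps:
V = 11609 (V = 47*247 = 11609)
(-1780 + 2171)*(V + j) = (-1780 + 2171)*(11609 + 4481) = 391*16090 = 6291190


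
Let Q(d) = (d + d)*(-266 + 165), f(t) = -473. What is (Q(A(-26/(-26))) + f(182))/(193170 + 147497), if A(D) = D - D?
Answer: -473/340667 ≈ -0.0013885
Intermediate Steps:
A(D) = 0
Q(d) = -202*d (Q(d) = (2*d)*(-101) = -202*d)
(Q(A(-26/(-26))) + f(182))/(193170 + 147497) = (-202*0 - 473)/(193170 + 147497) = (0 - 473)/340667 = -473*1/340667 = -473/340667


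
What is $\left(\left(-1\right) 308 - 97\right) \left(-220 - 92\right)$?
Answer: $126360$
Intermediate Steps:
$\left(\left(-1\right) 308 - 97\right) \left(-220 - 92\right) = \left(-308 - 97\right) \left(-312\right) = \left(-405\right) \left(-312\right) = 126360$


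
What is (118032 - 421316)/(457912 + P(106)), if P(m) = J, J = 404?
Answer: -75821/114579 ≈ -0.66174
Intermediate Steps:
P(m) = 404
(118032 - 421316)/(457912 + P(106)) = (118032 - 421316)/(457912 + 404) = -303284/458316 = -303284*1/458316 = -75821/114579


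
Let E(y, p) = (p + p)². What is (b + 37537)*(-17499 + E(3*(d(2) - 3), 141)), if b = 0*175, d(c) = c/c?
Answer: 2328232425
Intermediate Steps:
d(c) = 1
E(y, p) = 4*p² (E(y, p) = (2*p)² = 4*p²)
b = 0
(b + 37537)*(-17499 + E(3*(d(2) - 3), 141)) = (0 + 37537)*(-17499 + 4*141²) = 37537*(-17499 + 4*19881) = 37537*(-17499 + 79524) = 37537*62025 = 2328232425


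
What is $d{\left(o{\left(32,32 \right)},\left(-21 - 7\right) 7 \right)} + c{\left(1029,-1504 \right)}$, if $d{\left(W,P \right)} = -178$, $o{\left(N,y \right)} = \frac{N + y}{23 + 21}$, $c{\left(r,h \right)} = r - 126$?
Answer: $725$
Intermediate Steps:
$c{\left(r,h \right)} = -126 + r$ ($c{\left(r,h \right)} = r - 126 = -126 + r$)
$o{\left(N,y \right)} = \frac{N}{44} + \frac{y}{44}$ ($o{\left(N,y \right)} = \frac{N + y}{44} = \left(N + y\right) \frac{1}{44} = \frac{N}{44} + \frac{y}{44}$)
$d{\left(o{\left(32,32 \right)},\left(-21 - 7\right) 7 \right)} + c{\left(1029,-1504 \right)} = -178 + \left(-126 + 1029\right) = -178 + 903 = 725$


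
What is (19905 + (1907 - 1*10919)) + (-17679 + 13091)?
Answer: 6305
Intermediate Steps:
(19905 + (1907 - 1*10919)) + (-17679 + 13091) = (19905 + (1907 - 10919)) - 4588 = (19905 - 9012) - 4588 = 10893 - 4588 = 6305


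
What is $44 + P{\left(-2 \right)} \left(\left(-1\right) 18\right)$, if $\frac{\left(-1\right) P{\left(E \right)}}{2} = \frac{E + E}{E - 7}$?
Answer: $60$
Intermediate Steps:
$P{\left(E \right)} = - \frac{4 E}{-7 + E}$ ($P{\left(E \right)} = - 2 \frac{E + E}{E - 7} = - 2 \frac{2 E}{-7 + E} = - \frac{4 E}{-7 + E}$)
$44 + P{\left(-2 \right)} \left(\left(-1\right) 18\right) = 44 + \left(-4\right) \left(-2\right) \frac{1}{-7 - 2} \left(\left(-1\right) 18\right) = 44 + \left(-4\right) \left(-2\right) \frac{1}{-9} \left(-18\right) = 44 + \left(-4\right) \left(-2\right) \left(- \frac{1}{9}\right) \left(-18\right) = 44 - -16 = 44 + 16 = 60$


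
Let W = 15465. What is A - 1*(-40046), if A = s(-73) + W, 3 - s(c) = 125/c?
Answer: 4052647/73 ≈ 55516.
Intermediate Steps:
s(c) = 3 - 125/c
A = 1129289/73 (A = (3 - 125/(-73)) + 15465 = (3 - 125*(-1/73)) + 15465 = (3 + 125/73) + 15465 = 344/73 + 15465 = 1129289/73 ≈ 15470.)
A - 1*(-40046) = 1129289/73 - 1*(-40046) = 1129289/73 + 40046 = 4052647/73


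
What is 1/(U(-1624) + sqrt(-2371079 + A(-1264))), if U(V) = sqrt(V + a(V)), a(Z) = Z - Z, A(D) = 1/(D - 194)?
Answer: -54*I/(sqrt(6914066366) + 108*sqrt(406)) ≈ -0.00063286*I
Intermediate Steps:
A(D) = 1/(-194 + D)
a(Z) = 0
U(V) = sqrt(V) (U(V) = sqrt(V + 0) = sqrt(V))
1/(U(-1624) + sqrt(-2371079 + A(-1264))) = 1/(sqrt(-1624) + sqrt(-2371079 + 1/(-194 - 1264))) = 1/(2*I*sqrt(406) + sqrt(-2371079 + 1/(-1458))) = 1/(2*I*sqrt(406) + sqrt(-2371079 - 1/1458)) = 1/(2*I*sqrt(406) + sqrt(-3457033183/1458)) = 1/(2*I*sqrt(406) + I*sqrt(6914066366)/54)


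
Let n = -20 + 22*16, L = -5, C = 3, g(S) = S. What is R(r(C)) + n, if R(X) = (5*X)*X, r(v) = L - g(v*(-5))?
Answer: 832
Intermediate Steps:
n = 332 (n = -20 + 352 = 332)
r(v) = -5 + 5*v (r(v) = -5 - v*(-5) = -5 - (-5)*v = -5 + 5*v)
R(X) = 5*X²
R(r(C)) + n = 5*(-5 + 5*3)² + 332 = 5*(-5 + 15)² + 332 = 5*10² + 332 = 5*100 + 332 = 500 + 332 = 832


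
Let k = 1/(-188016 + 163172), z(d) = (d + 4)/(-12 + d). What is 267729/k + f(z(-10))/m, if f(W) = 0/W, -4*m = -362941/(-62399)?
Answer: -6651459276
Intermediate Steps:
z(d) = (4 + d)/(-12 + d)
k = -1/24844 (k = 1/(-24844) = -1/24844 ≈ -4.0251e-5)
m = -362941/249596 (m = -(-362941)/(4*(-62399)) = -(-362941)*(-1)/(4*62399) = -1/4*362941/62399 = -362941/249596 ≈ -1.4541)
f(W) = 0
267729/k + f(z(-10))/m = 267729/(-1/24844) + 0/(-362941/249596) = 267729*(-24844) + 0*(-249596/362941) = -6651459276 + 0 = -6651459276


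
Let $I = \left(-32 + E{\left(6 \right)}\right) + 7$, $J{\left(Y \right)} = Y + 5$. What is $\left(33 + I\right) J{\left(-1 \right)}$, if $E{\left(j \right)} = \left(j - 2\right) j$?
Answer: $128$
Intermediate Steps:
$E{\left(j \right)} = j \left(-2 + j\right)$ ($E{\left(j \right)} = \left(-2 + j\right) j = j \left(-2 + j\right)$)
$J{\left(Y \right)} = 5 + Y$
$I = -1$ ($I = \left(-32 + 6 \left(-2 + 6\right)\right) + 7 = \left(-32 + 6 \cdot 4\right) + 7 = \left(-32 + 24\right) + 7 = -8 + 7 = -1$)
$\left(33 + I\right) J{\left(-1 \right)} = \left(33 - 1\right) \left(5 - 1\right) = 32 \cdot 4 = 128$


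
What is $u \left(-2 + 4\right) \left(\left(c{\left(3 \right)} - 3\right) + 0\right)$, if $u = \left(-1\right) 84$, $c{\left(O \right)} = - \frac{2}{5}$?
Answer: $\frac{2856}{5} \approx 571.2$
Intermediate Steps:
$c{\left(O \right)} = - \frac{2}{5}$ ($c{\left(O \right)} = \left(-2\right) \frac{1}{5} = - \frac{2}{5}$)
$u = -84$
$u \left(-2 + 4\right) \left(\left(c{\left(3 \right)} - 3\right) + 0\right) = - 84 \left(-2 + 4\right) \left(\left(- \frac{2}{5} - 3\right) + 0\right) = - 84 \cdot 2 \left(- \frac{17}{5} + 0\right) = - 84 \cdot 2 \left(- \frac{17}{5}\right) = \left(-84\right) \left(- \frac{34}{5}\right) = \frac{2856}{5}$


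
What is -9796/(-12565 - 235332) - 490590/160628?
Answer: -4617010667/1531507666 ≈ -3.0147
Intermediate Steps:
-9796/(-12565 - 235332) - 490590/160628 = -9796/(-247897) - 490590*1/160628 = -9796*(-1/247897) - 245295/80314 = 9796/247897 - 245295/80314 = -4617010667/1531507666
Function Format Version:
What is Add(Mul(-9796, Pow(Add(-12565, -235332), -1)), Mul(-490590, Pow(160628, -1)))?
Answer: Rational(-4617010667, 1531507666) ≈ -3.0147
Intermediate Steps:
Add(Mul(-9796, Pow(Add(-12565, -235332), -1)), Mul(-490590, Pow(160628, -1))) = Add(Mul(-9796, Pow(-247897, -1)), Mul(-490590, Rational(1, 160628))) = Add(Mul(-9796, Rational(-1, 247897)), Rational(-245295, 80314)) = Add(Rational(9796, 247897), Rational(-245295, 80314)) = Rational(-4617010667, 1531507666)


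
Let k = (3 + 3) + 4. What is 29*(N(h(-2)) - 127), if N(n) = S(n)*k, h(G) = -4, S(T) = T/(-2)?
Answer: -3103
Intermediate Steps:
S(T) = -T/2 (S(T) = T*(-1/2) = -T/2)
k = 10 (k = 6 + 4 = 10)
N(n) = -5*n (N(n) = -n/2*10 = -5*n)
29*(N(h(-2)) - 127) = 29*(-5*(-4) - 127) = 29*(20 - 127) = 29*(-107) = -3103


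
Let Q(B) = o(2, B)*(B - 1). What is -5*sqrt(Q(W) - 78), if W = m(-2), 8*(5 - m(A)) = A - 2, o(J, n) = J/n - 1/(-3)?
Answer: -15*I*sqrt(4026)/22 ≈ -43.262*I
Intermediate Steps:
o(J, n) = 1/3 + J/n (o(J, n) = J/n - 1*(-1/3) = J/n + 1/3 = 1/3 + J/n)
m(A) = 21/4 - A/8 (m(A) = 5 - (A - 2)/8 = 5 - (-2 + A)/8 = 5 + (1/4 - A/8) = 21/4 - A/8)
W = 11/2 (W = 21/4 - 1/8*(-2) = 21/4 + 1/4 = 11/2 ≈ 5.5000)
Q(B) = (-1 + B)*(2 + B/3)/B (Q(B) = ((2 + B/3)/B)*(B - 1) = ((2 + B/3)/B)*(-1 + B) = (-1 + B)*(2 + B/3)/B)
-5*sqrt(Q(W) - 78) = -5*sqrt((-1 + 11/2)*(6 + 11/2)/(3*(11/2)) - 78) = -5*sqrt((1/3)*(2/11)*(9/2)*(23/2) - 78) = -5*sqrt(69/22 - 78) = -15*I*sqrt(4026)/22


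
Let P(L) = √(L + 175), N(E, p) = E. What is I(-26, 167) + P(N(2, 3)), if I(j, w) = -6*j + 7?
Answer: 163 + √177 ≈ 176.30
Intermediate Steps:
I(j, w) = 7 - 6*j
P(L) = √(175 + L)
I(-26, 167) + P(N(2, 3)) = (7 - 6*(-26)) + √(175 + 2) = (7 + 156) + √177 = 163 + √177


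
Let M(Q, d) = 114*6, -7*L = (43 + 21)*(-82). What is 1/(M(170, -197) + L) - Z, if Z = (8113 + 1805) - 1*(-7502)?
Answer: -174827113/10036 ≈ -17420.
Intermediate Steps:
L = 5248/7 (L = -(43 + 21)*(-82)/7 = -64*(-82)/7 = -⅐*(-5248) = 5248/7 ≈ 749.71)
M(Q, d) = 684
Z = 17420 (Z = 9918 + 7502 = 17420)
1/(M(170, -197) + L) - Z = 1/(684 + 5248/7) - 1*17420 = 1/(10036/7) - 17420 = 7/10036 - 17420 = -174827113/10036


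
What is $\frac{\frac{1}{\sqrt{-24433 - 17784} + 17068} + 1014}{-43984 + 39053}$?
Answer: $\frac{- 1014 \sqrt{42217} + 17306953 i}{4931 \left(\sqrt{42217} - 17068 i\right)} \approx -0.20564 + 1.437 \cdot 10^{-10} i$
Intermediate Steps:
$\frac{\frac{1}{\sqrt{-24433 - 17784} + 17068} + 1014}{-43984 + 39053} = \frac{\frac{1}{\sqrt{-42217} + 17068} + 1014}{-4931} = \left(\frac{1}{i \sqrt{42217} + 17068} + 1014\right) \left(- \frac{1}{4931}\right) = \left(\frac{1}{17068 + i \sqrt{42217}} + 1014\right) \left(- \frac{1}{4931}\right) = \left(1014 + \frac{1}{17068 + i \sqrt{42217}}\right) \left(- \frac{1}{4931}\right) = - \frac{1014}{4931} - \frac{1}{4931 \left(17068 + i \sqrt{42217}\right)}$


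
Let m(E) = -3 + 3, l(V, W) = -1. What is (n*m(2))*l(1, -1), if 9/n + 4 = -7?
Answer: 0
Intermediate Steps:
n = -9/11 (n = 9/(-4 - 7) = 9/(-11) = 9*(-1/11) = -9/11 ≈ -0.81818)
m(E) = 0
(n*m(2))*l(1, -1) = -9/11*0*(-1) = 0*(-1) = 0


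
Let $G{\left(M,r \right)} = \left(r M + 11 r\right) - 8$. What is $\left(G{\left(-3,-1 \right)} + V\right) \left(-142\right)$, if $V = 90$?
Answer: $-10508$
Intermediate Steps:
$G{\left(M,r \right)} = -8 + 11 r + M r$ ($G{\left(M,r \right)} = \left(M r + 11 r\right) - 8 = \left(11 r + M r\right) - 8 = -8 + 11 r + M r$)
$\left(G{\left(-3,-1 \right)} + V\right) \left(-142\right) = \left(\left(-8 + 11 \left(-1\right) - -3\right) + 90\right) \left(-142\right) = \left(\left(-8 - 11 + 3\right) + 90\right) \left(-142\right) = \left(-16 + 90\right) \left(-142\right) = 74 \left(-142\right) = -10508$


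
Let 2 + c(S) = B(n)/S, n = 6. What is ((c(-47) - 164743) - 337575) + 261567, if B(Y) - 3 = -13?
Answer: -11315381/47 ≈ -2.4075e+5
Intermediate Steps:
B(Y) = -10 (B(Y) = 3 - 13 = -10)
c(S) = -2 - 10/S
((c(-47) - 164743) - 337575) + 261567 = (((-2 - 10/(-47)) - 164743) - 337575) + 261567 = (((-2 - 10*(-1/47)) - 164743) - 337575) + 261567 = (((-2 + 10/47) - 164743) - 337575) + 261567 = ((-84/47 - 164743) - 337575) + 261567 = (-7743005/47 - 337575) + 261567 = -23609030/47 + 261567 = -11315381/47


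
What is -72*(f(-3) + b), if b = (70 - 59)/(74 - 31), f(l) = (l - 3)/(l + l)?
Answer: -3888/43 ≈ -90.419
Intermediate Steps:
f(l) = (-3 + l)/(2*l) (f(l) = (-3 + l)/((2*l)) = (-3 + l)*(1/(2*l)) = (-3 + l)/(2*l))
b = 11/43 ≈ 0.25581
-72*(f(-3) + b) = -72*((1/2)*(-3 - 3)/(-3) + 11/43) = -72*((1/2)*(-1/3)*(-6) + 11/43) = -72*(1 + 11/43) = -72*54/43 = -3888/43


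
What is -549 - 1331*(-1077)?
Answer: 1432938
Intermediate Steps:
-549 - 1331*(-1077) = -549 + 1433487 = 1432938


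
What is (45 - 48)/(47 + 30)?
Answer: -3/77 ≈ -0.038961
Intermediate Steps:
(45 - 48)/(47 + 30) = -3/77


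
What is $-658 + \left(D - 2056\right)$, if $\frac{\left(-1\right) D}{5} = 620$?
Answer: $-5814$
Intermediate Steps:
$D = -3100$ ($D = \left(-5\right) 620 = -3100$)
$-658 + \left(D - 2056\right) = -658 - 5156 = -5814$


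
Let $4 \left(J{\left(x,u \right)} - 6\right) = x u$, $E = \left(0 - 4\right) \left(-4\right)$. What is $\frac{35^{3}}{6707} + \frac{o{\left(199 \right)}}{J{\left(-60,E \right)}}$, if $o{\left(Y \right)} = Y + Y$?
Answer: $\frac{3681682}{784719} \approx 4.6917$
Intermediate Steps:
$o{\left(Y \right)} = 2 Y$
$E = 16$ ($E = \left(-4\right) \left(-4\right) = 16$)
$J{\left(x,u \right)} = 6 + \frac{u x}{4}$ ($J{\left(x,u \right)} = 6 + \frac{x u}{4} = 6 + \frac{u x}{4}$)
$\frac{35^{3}}{6707} + \frac{o{\left(199 \right)}}{J{\left(-60,E \right)}} = \frac{35^{3}}{6707} + \frac{2 \cdot 199}{6 + \frac{1}{4} \cdot 16 \left(-60\right)} = 42875 \cdot \frac{1}{6707} + \frac{398}{6 - 240} = \frac{42875}{6707} + \frac{398}{-234} = \frac{42875}{6707} + 398 \left(- \frac{1}{234}\right) = \frac{42875}{6707} - \frac{199}{117} = \frac{3681682}{784719}$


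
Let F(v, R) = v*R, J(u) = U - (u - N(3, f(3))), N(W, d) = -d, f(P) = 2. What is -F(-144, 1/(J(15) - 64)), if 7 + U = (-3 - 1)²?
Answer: -2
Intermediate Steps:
U = 9 (U = -7 + (-3 - 1)² = -7 + (-4)² = -7 + 16 = 9)
J(u) = 7 - u (J(u) = 9 - (u - (-1)*2) = 9 - (u - 1*(-2)) = 9 - (u + 2) = 9 - (2 + u) = 9 + (-2 - u) = 7 - u)
F(v, R) = R*v
-F(-144, 1/(J(15) - 64)) = -(-144)/((7 - 1*15) - 64) = -(-144)/((7 - 15) - 64) = -(-144)/(-8 - 64) = -(-144)/(-72) = -(-1)*(-144)/72 = -1*2 = -2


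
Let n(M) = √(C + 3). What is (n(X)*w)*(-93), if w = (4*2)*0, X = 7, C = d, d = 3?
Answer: 0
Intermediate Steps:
C = 3
w = 0 (w = 8*0 = 0)
n(M) = √6 (n(M) = √(3 + 3) = √6)
(n(X)*w)*(-93) = (√6*0)*(-93) = 0*(-93) = 0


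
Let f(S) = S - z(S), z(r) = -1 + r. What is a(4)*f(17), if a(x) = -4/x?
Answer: -1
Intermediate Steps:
f(S) = 1 (f(S) = S - (-1 + S) = S + (1 - S) = 1)
a(4)*f(17) = -4/4*1 = -4*¼*1 = -1*1 = -1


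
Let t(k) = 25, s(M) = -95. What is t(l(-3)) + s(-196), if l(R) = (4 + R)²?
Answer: -70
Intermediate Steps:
t(l(-3)) + s(-196) = 25 - 95 = -70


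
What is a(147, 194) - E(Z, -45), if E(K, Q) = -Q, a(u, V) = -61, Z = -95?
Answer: -106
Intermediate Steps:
a(147, 194) - E(Z, -45) = -61 - (-1)*(-45) = -61 - 1*45 = -61 - 45 = -106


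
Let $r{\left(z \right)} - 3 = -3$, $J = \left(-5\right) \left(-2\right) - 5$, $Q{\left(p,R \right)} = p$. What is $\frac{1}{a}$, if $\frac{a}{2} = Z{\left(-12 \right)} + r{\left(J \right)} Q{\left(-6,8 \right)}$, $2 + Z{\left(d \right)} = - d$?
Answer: $\frac{1}{20} \approx 0.05$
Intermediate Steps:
$J = 5$ ($J = 10 - 5 = 5$)
$r{\left(z \right)} = 0$ ($r{\left(z \right)} = 3 - 3 = 0$)
$Z{\left(d \right)} = -2 - d$
$a = 20$ ($a = 2 \left(\left(-2 - -12\right) + 0 \left(-6\right)\right) = 2 \left(\left(-2 + 12\right) + 0\right) = 2 \left(10 + 0\right) = 2 \cdot 10 = 20$)
$\frac{1}{a} = \frac{1}{20}$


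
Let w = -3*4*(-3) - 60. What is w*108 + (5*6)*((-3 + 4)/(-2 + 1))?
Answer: -2622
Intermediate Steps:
w = -24 (w = -12*(-3) - 60 = 36 - 60 = -24)
w*108 + (5*6)*((-3 + 4)/(-2 + 1)) = -24*108 + (5*6)*((-3 + 4)/(-2 + 1)) = -2592 + 30*(1/(-1)) = -2592 + 30*(1*(-1)) = -2592 + 30*(-1) = -2592 - 30 = -2622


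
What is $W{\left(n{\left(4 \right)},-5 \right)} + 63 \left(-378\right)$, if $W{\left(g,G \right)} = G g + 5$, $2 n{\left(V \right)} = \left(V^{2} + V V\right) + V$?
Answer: $-23899$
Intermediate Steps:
$n{\left(V \right)} = V^{2} + \frac{V}{2}$ ($n{\left(V \right)} = \frac{\left(V^{2} + V V\right) + V}{2} = \frac{\left(V^{2} + V^{2}\right) + V}{2} = \frac{2 V^{2} + V}{2} = \frac{V + 2 V^{2}}{2} = V^{2} + \frac{V}{2}$)
$W{\left(g,G \right)} = 5 + G g$
$W{\left(n{\left(4 \right)},-5 \right)} + 63 \left(-378\right) = \left(5 - 5 \cdot 4 \left(\frac{1}{2} + 4\right)\right) + 63 \left(-378\right) = \left(5 - 5 \cdot 4 \cdot \frac{9}{2}\right) - 23814 = \left(5 - 90\right) - 23814 = -85 - 23814 = -23899$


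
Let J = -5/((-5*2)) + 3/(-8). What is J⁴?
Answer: 1/4096 ≈ 0.00024414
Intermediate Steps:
J = ⅛ (J = -5/(-10) + 3*(-⅛) = -5*(-⅒) - 3/8 = ½ - 3/8 = ⅛ ≈ 0.12500)
J⁴ = (⅛)⁴ = 1/4096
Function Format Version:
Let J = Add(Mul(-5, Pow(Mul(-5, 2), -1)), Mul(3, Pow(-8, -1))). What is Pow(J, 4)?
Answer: Rational(1, 4096) ≈ 0.00024414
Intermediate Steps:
J = Rational(1, 8) (J = Add(Mul(-5, Pow(-10, -1)), Mul(3, Rational(-1, 8))) = Add(Mul(-5, Rational(-1, 10)), Rational(-3, 8)) = Add(Rational(1, 2), Rational(-3, 8)) = Rational(1, 8) ≈ 0.12500)
Pow(J, 4) = Pow(Rational(1, 8), 4) = Rational(1, 4096)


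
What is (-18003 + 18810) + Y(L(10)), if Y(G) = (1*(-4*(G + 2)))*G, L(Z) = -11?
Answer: 411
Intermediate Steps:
Y(G) = G*(-8 - 4*G) (Y(G) = (1*(-4*(2 + G)))*G = (1*(-8 - 4*G))*G = (-8 - 4*G)*G = G*(-8 - 4*G))
(-18003 + 18810) + Y(L(10)) = (-18003 + 18810) - 4*(-11)*(2 - 11) = 807 - 4*(-11)*(-9) = 807 - 396 = 411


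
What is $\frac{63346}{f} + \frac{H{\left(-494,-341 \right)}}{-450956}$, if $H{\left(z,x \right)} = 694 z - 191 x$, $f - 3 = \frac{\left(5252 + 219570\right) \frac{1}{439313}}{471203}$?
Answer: $\frac{5913548098312961995759}{280051358233429684} \approx 21116.0$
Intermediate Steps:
$f = \frac{621017035439}{207005603539}$ ($f = 3 + \frac{\left(5252 + 219570\right) \frac{1}{439313}}{471203} = 3 + 224822 \cdot \frac{1}{439313} \cdot \frac{1}{471203} = 3 + \frac{224822}{439313} \cdot \frac{1}{471203} = 3 + \frac{224822}{207005603539} = \frac{621017035439}{207005603539} \approx 3.0$)
$H{\left(z,x \right)} = - 191 x + 694 z$
$\frac{63346}{f} + \frac{H{\left(-494,-341 \right)}}{-450956} = \frac{63346}{\frac{621017035439}{207005603539}} + \frac{\left(-191\right) \left(-341\right) + 694 \left(-494\right)}{-450956} = 63346 \cdot \frac{207005603539}{621017035439} + \left(65131 - 342836\right) \left(- \frac{1}{450956}\right) = \frac{13112976961781494}{621017035439} - - \frac{277705}{450956} = \frac{13112976961781494}{621017035439} + \frac{277705}{450956} = \frac{5913548098312961995759}{280051358233429684}$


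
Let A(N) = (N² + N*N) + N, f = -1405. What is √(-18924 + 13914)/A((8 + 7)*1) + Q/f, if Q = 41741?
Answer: -41741/1405 + I*√5010/465 ≈ -29.709 + 0.15222*I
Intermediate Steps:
A(N) = N + 2*N² (A(N) = (N² + N²) + N = 2*N² + N = N + 2*N²)
√(-18924 + 13914)/A((8 + 7)*1) + Q/f = √(-18924 + 13914)/((((8 + 7)*1)*(1 + 2*((8 + 7)*1)))) + 41741/(-1405) = √(-5010)/(((15*1)*(1 + 2*(15*1)))) + 41741*(-1/1405) = (I*√5010)/((15*(1 + 2*15))) - 41741/1405 = (I*√5010)/((15*(1 + 30))) - 41741/1405 = (I*√5010)/((15*31)) - 41741/1405 = (I*√5010)/465 - 41741/1405 = (I*√5010)*(1/465) - 41741/1405 = I*√5010/465 - 41741/1405 = -41741/1405 + I*√5010/465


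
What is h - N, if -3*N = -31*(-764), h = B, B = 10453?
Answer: 55043/3 ≈ 18348.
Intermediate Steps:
h = 10453
N = -23684/3 (N = -(-31)*(-764)/3 = -⅓*23684 = -23684/3 ≈ -7894.7)
h - N = 10453 - 1*(-23684/3) = 10453 + 23684/3 = 55043/3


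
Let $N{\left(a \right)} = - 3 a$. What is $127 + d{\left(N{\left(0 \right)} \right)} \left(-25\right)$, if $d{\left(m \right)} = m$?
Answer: $127$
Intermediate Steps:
$127 + d{\left(N{\left(0 \right)} \right)} \left(-25\right) = 127 + \left(-3\right) 0 \left(-25\right) = 127 + 0 \left(-25\right) = 127 + 0 = 127$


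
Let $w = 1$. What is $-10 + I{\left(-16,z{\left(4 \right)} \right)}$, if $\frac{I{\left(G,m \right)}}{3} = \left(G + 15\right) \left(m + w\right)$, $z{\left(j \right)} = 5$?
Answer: $-28$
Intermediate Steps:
$I{\left(G,m \right)} = 3 \left(1 + m\right) \left(15 + G\right)$ ($I{\left(G,m \right)} = 3 \left(G + 15\right) \left(m + 1\right) = 3 \left(15 + G\right) \left(1 + m\right) = 3 \left(1 + m\right) \left(15 + G\right)$)
$-10 + I{\left(-16,z{\left(4 \right)} \right)} = -10 + \left(45 + 3 \left(-16\right) + 45 \cdot 5 + 3 \left(-16\right) 5\right) = -10 + \left(45 - 48 + 225 - 240\right) = -10 - 18 = -28$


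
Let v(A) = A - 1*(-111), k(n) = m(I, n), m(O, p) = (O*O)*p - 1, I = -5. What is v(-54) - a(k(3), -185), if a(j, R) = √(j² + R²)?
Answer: 57 - 37*√29 ≈ -142.25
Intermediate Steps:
m(O, p) = -1 + p*O² (m(O, p) = O²*p - 1 = p*O² - 1 = -1 + p*O²)
k(n) = -1 + 25*n (k(n) = -1 + n*(-5)² = -1 + n*25 = -1 + 25*n)
v(A) = 111 + A (v(A) = A + 111 = 111 + A)
a(j, R) = √(R² + j²)
v(-54) - a(k(3), -185) = (111 - 54) - √((-185)² + (-1 + 25*3)²) = 57 - √(34225 + (-1 + 75)²) = 57 - √(34225 + 74²) = 57 - √(34225 + 5476) = 57 - √39701 = 57 - 37*√29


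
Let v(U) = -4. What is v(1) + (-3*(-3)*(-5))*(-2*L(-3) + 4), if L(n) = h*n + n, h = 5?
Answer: -1804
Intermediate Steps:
L(n) = 6*n (L(n) = 5*n + n = 6*n)
v(1) + (-3*(-3)*(-5))*(-2*L(-3) + 4) = -4 + (-3*(-3)*(-5))*(-12*(-3) + 4) = -4 + (9*(-5))*(-2*(-18) + 4) = -4 - 45*(36 + 4) = -4 - 45*40 = -4 - 1800 = -1804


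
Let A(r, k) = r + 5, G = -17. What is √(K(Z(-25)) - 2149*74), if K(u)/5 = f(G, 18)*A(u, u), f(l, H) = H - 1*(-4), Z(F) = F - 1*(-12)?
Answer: I*√159906 ≈ 399.88*I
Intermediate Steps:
Z(F) = 12 + F (Z(F) = F + 12 = 12 + F)
f(l, H) = 4 + H (f(l, H) = H + 4 = 4 + H)
A(r, k) = 5 + r
K(u) = 550 + 110*u (K(u) = 5*((4 + 18)*(5 + u)) = 5*(22*(5 + u)) = 5*(110 + 22*u) = 550 + 110*u)
√(K(Z(-25)) - 2149*74) = √((550 + 110*(12 - 25)) - 2149*74) = √((550 + 110*(-13)) - 159026) = √((550 - 1430) - 159026) = √(-880 - 159026) = √(-159906) = I*√159906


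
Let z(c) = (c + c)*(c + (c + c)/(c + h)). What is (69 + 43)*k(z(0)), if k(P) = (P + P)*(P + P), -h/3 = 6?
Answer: 0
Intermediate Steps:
h = -18 (h = -3*6 = -18)
z(c) = 2*c*(c + 2*c/(-18 + c)) (z(c) = (c + c)*(c + (c + c)/(c - 18)) = (2*c)*(c + (2*c)/(-18 + c)) = (2*c)*(c + 2*c/(-18 + c)) = 2*c*(c + 2*c/(-18 + c)))
k(P) = 4*P**2 (k(P) = (2*P)*(2*P) = 4*P**2)
(69 + 43)*k(z(0)) = (69 + 43)*(4*(2*0**2*(-16 + 0)/(-18 + 0))**2) = 112*(4*(2*0*(-16)/(-18))**2) = 112*(4*(2*0*(-1/18)*(-16))**2) = 112*(4*0**2) = 112*(4*0) = 112*0 = 0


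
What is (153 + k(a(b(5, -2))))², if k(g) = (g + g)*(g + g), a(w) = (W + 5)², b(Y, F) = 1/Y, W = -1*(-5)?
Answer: 1612263409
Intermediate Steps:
W = 5
a(w) = 100 (a(w) = (5 + 5)² = 10² = 100)
k(g) = 4*g² (k(g) = (2*g)*(2*g) = 4*g²)
(153 + k(a(b(5, -2))))² = (153 + 4*100²)² = (153 + 4*10000)² = (153 + 40000)² = 40153² = 1612263409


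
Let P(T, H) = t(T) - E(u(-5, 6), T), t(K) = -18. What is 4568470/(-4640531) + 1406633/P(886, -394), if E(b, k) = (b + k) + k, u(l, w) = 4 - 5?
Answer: -6535697034953/8301909959 ≈ -787.25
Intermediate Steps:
u(l, w) = -1
E(b, k) = b + 2*k
P(T, H) = -17 - 2*T (P(T, H) = -18 - (-1 + 2*T) = -18 + (1 - 2*T) = -17 - 2*T)
4568470/(-4640531) + 1406633/P(886, -394) = 4568470/(-4640531) + 1406633/(-17 - 2*886) = 4568470*(-1/4640531) + 1406633/(-17 - 1772) = -4568470/4640531 + 1406633/(-1789) = -4568470/4640531 + 1406633*(-1/1789) = -4568470/4640531 - 1406633/1789 = -6535697034953/8301909959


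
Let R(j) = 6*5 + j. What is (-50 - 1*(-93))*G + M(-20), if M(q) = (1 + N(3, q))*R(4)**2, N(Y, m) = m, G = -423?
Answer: -40153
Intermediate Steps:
R(j) = 30 + j
M(q) = 1156 + 1156*q (M(q) = (1 + q)*(30 + 4)**2 = (1 + q)*34**2 = (1 + q)*1156 = 1156 + 1156*q)
(-50 - 1*(-93))*G + M(-20) = (-50 - 1*(-93))*(-423) + (1156 + 1156*(-20)) = (-50 + 93)*(-423) + (1156 - 23120) = 43*(-423) - 21964 = -18189 - 21964 = -40153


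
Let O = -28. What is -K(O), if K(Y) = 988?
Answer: -988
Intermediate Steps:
-K(O) = -1*988 = -988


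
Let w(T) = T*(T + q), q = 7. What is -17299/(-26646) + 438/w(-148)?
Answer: 15527770/23168697 ≈ 0.67021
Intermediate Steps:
w(T) = T*(7 + T) (w(T) = T*(T + 7) = T*(7 + T))
-17299/(-26646) + 438/w(-148) = -17299/(-26646) + 438/((-148*(7 - 148))) = -17299*(-1/26646) + 438/((-148*(-141))) = 17299/26646 + 438/20868 = 17299/26646 + 438*(1/20868) = 17299/26646 + 73/3478 = 15527770/23168697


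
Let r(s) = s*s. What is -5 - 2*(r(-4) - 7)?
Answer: -23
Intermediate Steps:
r(s) = s²
-5 - 2*(r(-4) - 7) = -5 - 2*((-4)² - 7) = -5 - 2*(16 - 7) = -5 - 2*9 = -5 - 18 = -23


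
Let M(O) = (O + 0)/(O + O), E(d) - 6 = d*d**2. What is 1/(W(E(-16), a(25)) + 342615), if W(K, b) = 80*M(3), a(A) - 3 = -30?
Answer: 1/342655 ≈ 2.9184e-6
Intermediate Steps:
E(d) = 6 + d**3 (E(d) = 6 + d*d**2 = 6 + d**3)
a(A) = -27 (a(A) = 3 - 30 = -27)
M(O) = 1/2 (M(O) = O/((2*O)) = O*(1/(2*O)) = 1/2)
W(K, b) = 40 (W(K, b) = 80*(1/2) = 40)
1/(W(E(-16), a(25)) + 342615) = 1/(40 + 342615) = 1/342655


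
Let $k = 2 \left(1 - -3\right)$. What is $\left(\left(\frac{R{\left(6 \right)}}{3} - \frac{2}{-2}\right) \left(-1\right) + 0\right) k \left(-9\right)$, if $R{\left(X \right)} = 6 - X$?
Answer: $72$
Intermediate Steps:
$k = 8$ ($k = 2 \left(1 + 3\right) = 2 \cdot 4 = 8$)
$\left(\left(\frac{R{\left(6 \right)}}{3} - \frac{2}{-2}\right) \left(-1\right) + 0\right) k \left(-9\right) = \left(\left(\frac{6 - 6}{3} - \frac{2}{-2}\right) \left(-1\right) + 0\right) 8 \left(-9\right) = \left(\left(\left(6 - 6\right) \frac{1}{3} - -1\right) \left(-1\right) + 0\right) 8 \left(-9\right) = \left(\left(0 \cdot \frac{1}{3} + 1\right) \left(-1\right) + 0\right) 8 \left(-9\right) = \left(\left(0 + 1\right) \left(-1\right) + 0\right) 8 \left(-9\right) = \left(1 \left(-1\right) + 0\right) 8 \left(-9\right) = \left(-1 + 0\right) 8 \left(-9\right) = \left(-1\right) 8 \left(-9\right) = \left(-8\right) \left(-9\right) = 72$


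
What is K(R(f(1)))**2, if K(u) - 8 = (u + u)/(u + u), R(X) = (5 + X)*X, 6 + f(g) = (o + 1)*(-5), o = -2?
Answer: 81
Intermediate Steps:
f(g) = -1 (f(g) = -6 + (-2 + 1)*(-5) = -6 - 1*(-5) = -6 + 5 = -1)
R(X) = X*(5 + X)
K(u) = 9 (K(u) = 8 + (u + u)/(u + u) = 8 + (2*u)/((2*u)) = 8 + (2*u)*(1/(2*u)) = 8 + 1 = 9)
K(R(f(1)))**2 = 9**2 = 81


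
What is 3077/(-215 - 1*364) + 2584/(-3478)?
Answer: -6098971/1006881 ≈ -6.0573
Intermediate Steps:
3077/(-215 - 1*364) + 2584/(-3478) = 3077/(-215 - 364) + 2584*(-1/3478) = 3077/(-579) - 1292/1739 = 3077*(-1/579) - 1292/1739 = -3077/579 - 1292/1739 = -6098971/1006881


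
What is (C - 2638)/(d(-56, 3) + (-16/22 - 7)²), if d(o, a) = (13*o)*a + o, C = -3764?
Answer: 774642/263815 ≈ 2.9363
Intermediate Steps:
d(o, a) = o + 13*a*o (d(o, a) = 13*a*o + o = o + 13*a*o)
(C - 2638)/(d(-56, 3) + (-16/22 - 7)²) = (-3764 - 2638)/(-56*(1 + 13*3) + (-16/22 - 7)²) = -6402/(-56*(1 + 39) + (-16*1/22 - 7)²) = -6402/(-56*40 + (-8/11 - 7)²) = -6402/(-2240 + (-85/11)²) = -6402/(-2240 + 7225/121) = -6402/(-263815/121) = -6402*(-121/263815) = 774642/263815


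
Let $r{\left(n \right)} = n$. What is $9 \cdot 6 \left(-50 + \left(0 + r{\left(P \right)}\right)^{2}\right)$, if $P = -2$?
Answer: $-2484$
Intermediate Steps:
$9 \cdot 6 \left(-50 + \left(0 + r{\left(P \right)}\right)^{2}\right) = 9 \cdot 6 \left(-50 + \left(0 - 2\right)^{2}\right) = 54 \left(-50 + \left(-2\right)^{2}\right) = 54 \left(-50 + 4\right) = 54 \left(-46\right) = -2484$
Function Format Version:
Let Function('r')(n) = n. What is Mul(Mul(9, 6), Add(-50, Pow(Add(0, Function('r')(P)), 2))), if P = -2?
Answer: -2484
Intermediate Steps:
Mul(Mul(9, 6), Add(-50, Pow(Add(0, Function('r')(P)), 2))) = Mul(Mul(9, 6), Add(-50, Pow(Add(0, -2), 2))) = Mul(54, Add(-50, Pow(-2, 2))) = Mul(54, Add(-50, 4)) = Mul(54, -46) = -2484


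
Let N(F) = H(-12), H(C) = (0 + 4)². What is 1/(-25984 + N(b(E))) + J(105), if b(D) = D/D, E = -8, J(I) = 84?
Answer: 2181311/25968 ≈ 84.000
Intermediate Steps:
b(D) = 1
H(C) = 16 (H(C) = 4² = 16)
N(F) = 16
1/(-25984 + N(b(E))) + J(105) = 1/(-25984 + 16) + 84 = 1/(-25968) + 84 = -1/25968 + 84 = 2181311/25968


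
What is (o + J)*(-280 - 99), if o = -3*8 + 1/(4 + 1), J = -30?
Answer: 101951/5 ≈ 20390.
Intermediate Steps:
o = -119/5 (o = -24 + 1/5 = -24 + ⅕ = -119/5 ≈ -23.800)
(o + J)*(-280 - 99) = (-119/5 - 30)*(-280 - 99) = -269/5*(-379) = 101951/5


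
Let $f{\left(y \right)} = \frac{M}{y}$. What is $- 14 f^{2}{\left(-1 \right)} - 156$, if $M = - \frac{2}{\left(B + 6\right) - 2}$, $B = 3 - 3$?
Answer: $- \frac{319}{2} \approx -159.5$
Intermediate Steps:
$B = 0$ ($B = 3 - 3 = 0$)
$M = - \frac{1}{2}$ ($M = - \frac{2}{\left(0 + 6\right) - 2} = - \frac{2}{6 - 2} = - \frac{2}{4} = \left(-2\right) \frac{1}{4} = - \frac{1}{2} \approx -0.5$)
$f{\left(y \right)} = - \frac{1}{2 y}$
$- 14 f^{2}{\left(-1 \right)} - 156 = - 14 \left(- \frac{1}{2 \left(-1\right)}\right)^{2} - 156 = - 14 \left(\left(- \frac{1}{2}\right) \left(-1\right)\right)^{2} - 156 = - \frac{14}{4} - 156 = \left(-14\right) \frac{1}{4} - 156 = - \frac{7}{2} - 156 = - \frac{319}{2}$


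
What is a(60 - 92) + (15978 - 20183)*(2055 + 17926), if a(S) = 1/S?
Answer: -2688643361/32 ≈ -8.4020e+7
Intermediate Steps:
a(60 - 92) + (15978 - 20183)*(2055 + 17926) = 1/(60 - 92) + (15978 - 20183)*(2055 + 17926) = 1/(-32) - 4205*19981 = -1/32 - 84020105 = -2688643361/32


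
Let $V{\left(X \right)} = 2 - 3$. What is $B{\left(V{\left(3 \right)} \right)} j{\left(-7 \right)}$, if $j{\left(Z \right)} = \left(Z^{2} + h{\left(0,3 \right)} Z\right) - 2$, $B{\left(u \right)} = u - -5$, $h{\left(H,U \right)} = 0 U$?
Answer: $188$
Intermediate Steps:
$h{\left(H,U \right)} = 0$
$V{\left(X \right)} = -1$ ($V{\left(X \right)} = 2 - 3 = -1$)
$B{\left(u \right)} = 5 + u$ ($B{\left(u \right)} = u + 5 = 5 + u$)
$j{\left(Z \right)} = -2 + Z^{2}$ ($j{\left(Z \right)} = \left(Z^{2} + 0 Z\right) - 2 = \left(Z^{2} + 0\right) - 2 = Z^{2} - 2 = -2 + Z^{2}$)
$B{\left(V{\left(3 \right)} \right)} j{\left(-7 \right)} = \left(5 - 1\right) \left(-2 + \left(-7\right)^{2}\right) = 4 \left(-2 + 49\right) = 4 \cdot 47 = 188$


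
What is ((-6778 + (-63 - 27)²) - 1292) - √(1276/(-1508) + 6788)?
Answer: 30 - √1147029/13 ≈ -52.384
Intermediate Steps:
((-6778 + (-63 - 27)²) - 1292) - √(1276/(-1508) + 6788) = ((-6778 + (-90)²) - 1292) - √(1276*(-1/1508) + 6788) = ((-6778 + 8100) - 1292) - √(-11/13 + 6788) = (1322 - 1292) - √(88233/13) = 30 - √1147029/13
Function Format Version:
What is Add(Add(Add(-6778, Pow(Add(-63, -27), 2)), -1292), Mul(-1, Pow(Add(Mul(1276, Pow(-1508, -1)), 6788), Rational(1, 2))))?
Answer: Add(30, Mul(Rational(-1, 13), Pow(1147029, Rational(1, 2)))) ≈ -52.384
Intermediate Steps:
Add(Add(Add(-6778, Pow(Add(-63, -27), 2)), -1292), Mul(-1, Pow(Add(Mul(1276, Pow(-1508, -1)), 6788), Rational(1, 2)))) = Add(Add(Add(-6778, Pow(-90, 2)), -1292), Mul(-1, Pow(Add(Mul(1276, Rational(-1, 1508)), 6788), Rational(1, 2)))) = Add(Add(Add(-6778, 8100), -1292), Mul(-1, Pow(Add(Rational(-11, 13), 6788), Rational(1, 2)))) = Add(Add(1322, -1292), Mul(-1, Pow(Rational(88233, 13), Rational(1, 2)))) = Add(30, Mul(-1, Mul(Rational(1, 13), Pow(1147029, Rational(1, 2))))) = Add(30, Mul(Rational(-1, 13), Pow(1147029, Rational(1, 2))))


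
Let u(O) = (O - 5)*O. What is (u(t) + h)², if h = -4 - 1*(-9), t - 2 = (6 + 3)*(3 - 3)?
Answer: 1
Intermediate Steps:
t = 2 (t = 2 + (6 + 3)*(3 - 3) = 2 + 9*0 = 2 + 0 = 2)
u(O) = O*(-5 + O) (u(O) = (-5 + O)*O = O*(-5 + O))
h = 5 (h = -4 + 9 = 5)
(u(t) + h)² = (2*(-5 + 2) + 5)² = (2*(-3) + 5)² = (-6 + 5)² = (-1)² = 1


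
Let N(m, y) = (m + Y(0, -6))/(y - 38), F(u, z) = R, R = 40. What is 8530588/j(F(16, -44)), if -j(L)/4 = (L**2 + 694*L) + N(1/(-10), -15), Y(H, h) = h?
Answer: -1130302910/15560861 ≈ -72.638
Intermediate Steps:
F(u, z) = 40
N(m, y) = (-6 + m)/(-38 + y) (N(m, y) = (m - 6)/(y - 38) = (-6 + m)/(-38 + y))
j(L) = -122/265 - 2776*L - 4*L**2 (j(L) = -4*((L**2 + 694*L) + (-6 + 1/(-10))/(-38 - 15)) = -4*((L**2 + 694*L) + (-6 - 1/10)/(-53)) = -4*((L**2 + 694*L) - 1/53*(-61/10)) = -4*((L**2 + 694*L) + 61/530) = -4*(61/530 + L**2 + 694*L) = -122/265 - 2776*L - 4*L**2)
8530588/j(F(16, -44)) = 8530588/(-122/265 - 2776*40 - 4*40**2) = 8530588/(-122/265 - 111040 - 4*1600) = 8530588/(-122/265 - 111040 - 6400) = 8530588/(-31121722/265) = 8530588*(-265/31121722) = -1130302910/15560861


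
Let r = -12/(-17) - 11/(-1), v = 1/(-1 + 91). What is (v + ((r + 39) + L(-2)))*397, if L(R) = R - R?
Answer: 30806009/1530 ≈ 20135.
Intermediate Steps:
L(R) = 0
v = 1/90 ≈ 0.011111
r = 199/17 (r = -12*(-1/17) - 11*(-1) = 12/17 + 11 = 199/17 ≈ 11.706)
(v + ((r + 39) + L(-2)))*397 = (1/90 + ((199/17 + 39) + 0))*397 = (1/90 + (862/17 + 0))*397 = (1/90 + 862/17)*397 = (77597/1530)*397 = 30806009/1530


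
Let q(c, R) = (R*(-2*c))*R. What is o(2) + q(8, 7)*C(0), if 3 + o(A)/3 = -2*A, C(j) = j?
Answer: -21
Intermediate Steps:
o(A) = -9 - 6*A (o(A) = -9 + 3*(-2*A) = -9 - 6*A)
q(c, R) = -2*c*R**2 (q(c, R) = (-2*R*c)*R = -2*c*R**2)
o(2) + q(8, 7)*C(0) = (-9 - 6*2) - 2*8*7**2*0 = (-9 - 12) - 2*8*49*0 = -21 - 784*0 = -21 + 0 = -21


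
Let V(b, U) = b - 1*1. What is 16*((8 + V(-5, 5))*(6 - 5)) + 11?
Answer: 43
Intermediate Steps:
V(b, U) = -1 + b (V(b, U) = b - 1 = -1 + b)
16*((8 + V(-5, 5))*(6 - 5)) + 11 = 16*((8 + (-1 - 5))*(6 - 5)) + 11 = 16*((8 - 6)*1) + 11 = 16*(2*1) + 11 = 16*2 + 11 = 32 + 11 = 43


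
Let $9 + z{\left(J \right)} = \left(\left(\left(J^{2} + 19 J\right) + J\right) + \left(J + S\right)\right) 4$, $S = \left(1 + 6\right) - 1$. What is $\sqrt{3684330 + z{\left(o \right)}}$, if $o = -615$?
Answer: $\sqrt{5145585} \approx 2268.4$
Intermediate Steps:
$S = 6$ ($S = 7 - 1 = 6$)
$z{\left(J \right)} = 15 + 4 J^{2} + 84 J$ ($z{\left(J \right)} = -9 + \left(\left(\left(J^{2} + 19 J\right) + J\right) + \left(J + 6\right)\right) 4 = -9 + \left(\left(J^{2} + 20 J\right) + \left(6 + J\right)\right) 4 = -9 + \left(6 + J^{2} + 21 J\right) 4 = -9 + \left(24 + 4 J^{2} + 84 J\right) = 15 + 4 J^{2} + 84 J$)
$\sqrt{3684330 + z{\left(o \right)}} = \sqrt{3684330 + \left(15 + 4 \left(-615\right)^{2} + 84 \left(-615\right)\right)} = \sqrt{3684330 + \left(15 + 4 \cdot 378225 - 51660\right)} = \sqrt{3684330 + \left(15 + 1512900 - 51660\right)} = \sqrt{3684330 + 1461255} = \sqrt{5145585}$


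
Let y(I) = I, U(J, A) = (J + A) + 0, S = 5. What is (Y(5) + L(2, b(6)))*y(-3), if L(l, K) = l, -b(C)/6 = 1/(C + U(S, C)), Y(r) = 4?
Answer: -18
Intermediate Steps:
U(J, A) = A + J (U(J, A) = (A + J) + 0 = A + J)
b(C) = -6/(5 + 2*C) (b(C) = -6/(C + (C + 5)) = -6/(C + (5 + C)) = -6/(5 + 2*C))
(Y(5) + L(2, b(6)))*y(-3) = (4 + 2)*(-3) = 6*(-3) = -18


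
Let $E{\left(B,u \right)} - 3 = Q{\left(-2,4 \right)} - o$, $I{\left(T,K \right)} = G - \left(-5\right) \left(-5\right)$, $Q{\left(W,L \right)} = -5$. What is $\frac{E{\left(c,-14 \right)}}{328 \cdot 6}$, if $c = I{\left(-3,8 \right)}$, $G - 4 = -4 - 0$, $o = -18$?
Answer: $\frac{1}{123} \approx 0.0081301$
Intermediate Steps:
$G = 0$ ($G = 4 - 4 = 0$)
$I{\left(T,K \right)} = -25$ ($I{\left(T,K \right)} = 0 - \left(-5\right) \left(-5\right) = 0 - 25 = -25$)
$c = -25$
$E{\left(B,u \right)} = 16$ ($E{\left(B,u \right)} = 3 - -13 = 3 + \left(-5 + 18\right) = 3 + 13 = 16$)
$\frac{E{\left(c,-14 \right)}}{328 \cdot 6} = \frac{16}{328 \cdot 6} = \frac{16}{1968} = 16 \cdot \frac{1}{1968} = \frac{1}{123}$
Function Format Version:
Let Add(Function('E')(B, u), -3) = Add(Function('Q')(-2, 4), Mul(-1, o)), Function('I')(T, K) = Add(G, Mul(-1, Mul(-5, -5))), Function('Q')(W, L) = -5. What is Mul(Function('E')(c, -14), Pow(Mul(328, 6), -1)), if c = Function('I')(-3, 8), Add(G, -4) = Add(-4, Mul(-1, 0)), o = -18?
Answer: Rational(1, 123) ≈ 0.0081301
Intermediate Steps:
G = 0 (G = Add(4, Add(-4, Mul(-1, 0))) = Add(4, Add(-4, 0)) = Add(4, -4) = 0)
Function('I')(T, K) = -25 (Function('I')(T, K) = Add(0, Mul(-1, Mul(-5, -5))) = Add(0, Mul(-1, 25)) = Add(0, -25) = -25)
c = -25
Function('E')(B, u) = 16 (Function('E')(B, u) = Add(3, Add(-5, Mul(-1, -18))) = Add(3, Add(-5, 18)) = Add(3, 13) = 16)
Mul(Function('E')(c, -14), Pow(Mul(328, 6), -1)) = Mul(16, Pow(Mul(328, 6), -1)) = Mul(16, Pow(1968, -1)) = Mul(16, Rational(1, 1968)) = Rational(1, 123)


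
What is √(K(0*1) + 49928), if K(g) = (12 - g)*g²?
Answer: 158*√2 ≈ 223.45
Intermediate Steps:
K(g) = g²*(12 - g)
√(K(0*1) + 49928) = √((0*1)²*(12 - 0) + 49928) = √(0²*(12 - 1*0) + 49928) = √(0*(12 + 0) + 49928) = √(0*12 + 49928) = √(0 + 49928) = √49928 = 158*√2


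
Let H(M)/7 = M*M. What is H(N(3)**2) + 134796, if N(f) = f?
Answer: 135363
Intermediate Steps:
H(M) = 7*M**2 (H(M) = 7*(M*M) = 7*M**2)
H(N(3)**2) + 134796 = 7*(3**2)**2 + 134796 = 7*9**2 + 134796 = 7*81 + 134796 = 567 + 134796 = 135363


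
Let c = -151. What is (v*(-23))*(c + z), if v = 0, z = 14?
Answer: 0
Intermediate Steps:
(v*(-23))*(c + z) = (0*(-23))*(-151 + 14) = 0*(-137) = 0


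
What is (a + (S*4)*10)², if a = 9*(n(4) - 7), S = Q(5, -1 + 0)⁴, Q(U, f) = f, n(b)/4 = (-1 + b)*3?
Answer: 90601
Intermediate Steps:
n(b) = -12 + 12*b (n(b) = 4*((-1 + b)*3) = 4*(-3 + 3*b) = -12 + 12*b)
S = 1 (S = (-1 + 0)⁴ = (-1)⁴ = 1)
a = 261 (a = 9*((-12 + 12*4) - 7) = 9*((-12 + 48) - 7) = 9*(36 - 7) = 9*29 = 261)
(a + (S*4)*10)² = (261 + (1*4)*10)² = (261 + 4*10)² = (261 + 40)² = 301² = 90601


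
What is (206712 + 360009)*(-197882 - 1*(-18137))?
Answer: -101865266145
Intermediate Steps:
(206712 + 360009)*(-197882 - 1*(-18137)) = 566721*(-197882 + 18137) = 566721*(-179745) = -101865266145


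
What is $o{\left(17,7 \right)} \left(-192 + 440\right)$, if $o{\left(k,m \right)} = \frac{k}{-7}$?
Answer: $- \frac{4216}{7} \approx -602.29$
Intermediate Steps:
$o{\left(k,m \right)} = - \frac{k}{7}$ ($o{\left(k,m \right)} = k \left(- \frac{1}{7}\right) = - \frac{k}{7}$)
$o{\left(17,7 \right)} \left(-192 + 440\right) = \left(- \frac{1}{7}\right) 17 \left(-192 + 440\right) = \left(- \frac{17}{7}\right) 248 = - \frac{4216}{7}$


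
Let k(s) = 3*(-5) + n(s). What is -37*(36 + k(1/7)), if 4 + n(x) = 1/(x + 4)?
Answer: -18500/29 ≈ -637.93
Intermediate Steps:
n(x) = -4 + 1/(4 + x) (n(x) = -4 + 1/(x + 4) = -4 + 1/(4 + x))
k(s) = -15 + (-15 - 4*s)/(4 + s) (k(s) = 3*(-5) + (-15 - 4*s)/(4 + s) = -15 + (-15 - 4*s)/(4 + s))
-37*(36 + k(1/7)) = -37*(36 + (-75 - 19/7)/(4 + 1/7)) = -37*(36 + (-75 - 19*⅐)/(4 + ⅐)) = -37*(36 + (-75 - 19/7)/(29/7)) = -37*(36 + (7/29)*(-544/7)) = -37*(36 - 544/29) = -37*500/29 = -18500/29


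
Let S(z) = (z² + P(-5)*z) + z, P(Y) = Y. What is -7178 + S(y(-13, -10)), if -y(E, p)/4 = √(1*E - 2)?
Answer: -7418 + 16*I*√15 ≈ -7418.0 + 61.968*I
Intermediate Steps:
y(E, p) = -4*√(-2 + E) (y(E, p) = -4*√(1*E - 2) = -4*√(E - 2) = -4*√(-2 + E))
S(z) = z² - 4*z (S(z) = (z² - 5*z) + z = z² - 4*z)
-7178 + S(y(-13, -10)) = -7178 + (-4*√(-2 - 13))*(-4 - 4*√(-2 - 13)) = -7178 + (-4*I*√15)*(-4 - 4*I*√15) = -7178 - 4*I*√15*(-4 - 4*I*√15)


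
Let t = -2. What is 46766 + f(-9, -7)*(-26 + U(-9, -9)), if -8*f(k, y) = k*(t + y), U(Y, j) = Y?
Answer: 376963/8 ≈ 47120.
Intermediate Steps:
f(k, y) = -k*(-2 + y)/8
46766 + f(-9, -7)*(-26 + U(-9, -9)) = 46766 + ((⅛)*(-9)*(2 - 1*(-7)))*(-26 - 9) = 46766 + ((⅛)*(-9)*(2 + 7))*(-35) = 46766 + ((⅛)*(-9)*9)*(-35) = 46766 - 81/8*(-35) = 46766 + 2835/8 = 376963/8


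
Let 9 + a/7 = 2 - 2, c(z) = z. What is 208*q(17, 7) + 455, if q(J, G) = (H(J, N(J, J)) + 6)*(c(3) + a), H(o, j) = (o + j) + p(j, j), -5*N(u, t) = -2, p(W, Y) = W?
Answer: -296569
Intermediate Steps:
N(u, t) = ⅖ (N(u, t) = -⅕*(-2) = ⅖)
H(o, j) = o + 2*j (H(o, j) = (o + j) + j = (j + o) + j = o + 2*j)
a = -63 (a = -63 + 7*(2 - 2) = -63 + 7*0 = -63 + 0 = -63)
q(J, G) = -408 - 60*J (q(J, G) = ((J + 2*(⅖)) + 6)*(3 - 63) = ((J + ⅘) + 6)*(-60) = ((⅘ + J) + 6)*(-60) = (34/5 + J)*(-60) = -408 - 60*J)
208*q(17, 7) + 455 = 208*(-408 - 60*17) + 455 = 208*(-408 - 1020) + 455 = 208*(-1428) + 455 = -297024 + 455 = -296569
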